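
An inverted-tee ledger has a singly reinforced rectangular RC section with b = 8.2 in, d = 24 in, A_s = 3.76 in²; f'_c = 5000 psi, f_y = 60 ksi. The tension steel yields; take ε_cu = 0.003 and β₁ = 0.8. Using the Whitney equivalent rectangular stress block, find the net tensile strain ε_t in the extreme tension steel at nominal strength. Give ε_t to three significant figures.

ε_t ≈ 0.00590

a = A_s f_y/(0.85 f'_c b) = 6.473 in.
β₁ = 0.8, so c = a/β₁ = 6.473/0.8 = 8.091 in.
From the linear strain diagram with ε_cu = 0.003: ε_t = 0.003 (d − c)/c = 0.003 × (24 − 8.091)/8.091 = 0.00590.
Since ε_t ≥ 0.005, the section is tension-controlled.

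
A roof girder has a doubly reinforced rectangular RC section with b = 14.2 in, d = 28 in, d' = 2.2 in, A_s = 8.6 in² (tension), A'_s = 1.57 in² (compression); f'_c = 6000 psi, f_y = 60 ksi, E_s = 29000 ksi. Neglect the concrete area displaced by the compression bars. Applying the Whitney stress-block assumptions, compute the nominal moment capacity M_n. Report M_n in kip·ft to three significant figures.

M_n ≈ 1080 kip·ft

Assume both steels yield.
a = (A_s − A'_s) f_y/(0.85 f'_c b) = (8.6 − 1.57) × 60/(0.85 × 6 × 14.2) = 5.824 in.
c = a/β₁ = 5.824/0.75 = 7.765 in; ε'_s = 0.003(c − d')/c = 0.0022 ≥ ε_y = 0.0021, so the compression steel yields.
M_n = (A_s − A'_s) f_y (d − a/2) + A'_s f_y (d − d') = 421.8 × (28 − 2.912) + 94.2 × (28 − 2.2) = 10582.1 + 2430.4 = 13012.5 kip·in = 13012.5/12 = 1084.38 kip·ft.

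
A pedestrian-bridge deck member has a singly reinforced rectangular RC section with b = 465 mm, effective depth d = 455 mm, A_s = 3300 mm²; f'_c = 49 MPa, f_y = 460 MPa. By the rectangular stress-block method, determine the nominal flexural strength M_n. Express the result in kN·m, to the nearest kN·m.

T = A_s f_y = 3300 × 460 = 1518000 N = 1518 kN.
From C = T: a = T/(0.85 f'_c b) = 1518000/(0.85 × 49 × 465) = 78.38 mm.
M_n = T(d − a/2) = 1518 kN × (455 − 39.19) mm = 631.20 kN·m.

M_n ≈ 631 kN·m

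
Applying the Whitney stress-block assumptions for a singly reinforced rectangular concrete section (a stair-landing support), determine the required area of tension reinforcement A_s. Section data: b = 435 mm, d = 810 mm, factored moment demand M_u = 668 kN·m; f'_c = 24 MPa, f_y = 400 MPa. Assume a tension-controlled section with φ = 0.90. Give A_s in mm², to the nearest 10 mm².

M_n = M_u/φ = 668/0.90 = 742.222 kN·m.
With M_n = 0.85 f'_c a b (d − a/2), solve the quadratic for a:
a = d − √(d² − 2M_n/(0.85 f'_c b)) = 810 − √(810² − 2 × 742.222×10⁶/(0.85 × 24 × 435)) = 110.84 mm.
A_s = 0.85 f'_c a b / f_y = 0.85 × 24 × 110.84 × 435 / 400 = 2459.0 mm².

A_s ≈ 2460 mm²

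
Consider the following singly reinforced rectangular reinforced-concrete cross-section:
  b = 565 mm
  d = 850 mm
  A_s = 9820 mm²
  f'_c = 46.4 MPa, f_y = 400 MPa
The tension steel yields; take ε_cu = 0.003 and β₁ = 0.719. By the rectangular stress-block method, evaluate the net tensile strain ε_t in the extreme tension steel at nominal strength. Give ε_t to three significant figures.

a = A_s f_y/(0.85 f'_c b) = 176.27 mm.
β₁ = 0.719, so c = a/β₁ = 176.27/0.719 = 245.16 mm.
From the linear strain diagram with ε_cu = 0.003: ε_t = 0.003 (d − c)/c = 0.003 × (850 − 245.16)/245.16 = 0.00740.
Since ε_t ≥ 0.005, the section is tension-controlled.

ε_t ≈ 0.00740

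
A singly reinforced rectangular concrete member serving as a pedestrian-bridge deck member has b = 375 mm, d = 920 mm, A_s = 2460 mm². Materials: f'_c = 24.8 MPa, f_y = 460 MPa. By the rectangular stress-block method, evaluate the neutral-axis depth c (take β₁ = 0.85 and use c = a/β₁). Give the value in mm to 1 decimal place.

T = A_s f_y = 2460 × 460 = 1131600 N = 1131.6 kN.
Setting C = 0.85 f'_c a b equal to T: a = 1131600/(0.85 × 24.8 × 375) = 143.150 mm.
With β₁ = 0.85, c = a/β₁ = 143.150/0.85 = 168.4 mm.

c ≈ 168.4 mm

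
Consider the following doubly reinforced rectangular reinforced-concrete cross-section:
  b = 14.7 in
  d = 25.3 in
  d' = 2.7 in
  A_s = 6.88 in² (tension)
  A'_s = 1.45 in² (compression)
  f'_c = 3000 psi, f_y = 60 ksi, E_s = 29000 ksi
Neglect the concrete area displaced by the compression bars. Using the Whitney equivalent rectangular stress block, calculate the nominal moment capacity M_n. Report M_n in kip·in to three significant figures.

Assume both steels yield.
a = (A_s − A'_s) f_y/(0.85 f'_c b) = (6.88 − 1.45) × 60/(0.85 × 3 × 14.7) = 8.691 in.
c = a/β₁ = 8.691/0.85 = 10.225 in; ε'_s = 0.003(c − d')/c = 0.0022 ≥ ε_y = 0.0021, so the compression steel yields.
M_n = (A_s − A'_s) f_y (d − a/2) + A'_s f_y (d − d') = 325.8 × (25.3 − 4.3455) + 87 × (25.3 − 2.7) = 6827.0 + 1966.2 = 8793.2 kip·in.

M_n ≈ 8790 kip·in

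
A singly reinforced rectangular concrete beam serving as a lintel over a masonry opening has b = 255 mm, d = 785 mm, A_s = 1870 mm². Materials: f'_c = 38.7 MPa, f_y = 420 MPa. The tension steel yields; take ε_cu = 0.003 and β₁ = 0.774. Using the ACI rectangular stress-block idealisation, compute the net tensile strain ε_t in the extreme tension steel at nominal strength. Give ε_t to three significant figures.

a = A_s f_y/(0.85 f'_c b) = 93.63 mm.
β₁ = 0.774, so c = a/β₁ = 93.63/0.774 = 120.97 mm.
From the linear strain diagram with ε_cu = 0.003: ε_t = 0.003 (d − c)/c = 0.003 × (785 − 120.97)/120.97 = 0.0165.
Since ε_t ≥ 0.005, the section is tension-controlled.

ε_t ≈ 0.0165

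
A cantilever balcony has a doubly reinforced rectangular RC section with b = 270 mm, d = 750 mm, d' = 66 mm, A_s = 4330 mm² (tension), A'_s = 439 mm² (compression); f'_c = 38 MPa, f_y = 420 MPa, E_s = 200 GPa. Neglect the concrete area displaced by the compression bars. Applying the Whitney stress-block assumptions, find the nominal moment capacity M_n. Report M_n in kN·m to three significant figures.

M_n ≈ 1200 kN·m

Assume both tension and compression steel yield.
Net tension couple steel: A_s − A'_s = 3891 mm².
a = (A_s − A'_s) f_y / (0.85 f'_c b) = 1634220/(0.85 × 38 × 270) = 187.39 mm.
c = a/β₁ = 187.39/0.779 = 240.55 mm; ε'_s = 0.003(c − d')/c = 0.0022 ≥ f_y/E_s = 0.0021, so compression steel does yield.
M_n = (A_s − A'_s) f_y (d − a/2) + A'_s f_y (d − d') = [1634220 × (750 − 93.695) + 184380 × (750 − 66)] × 10⁻⁶ = 1072.55 + 126.12 = 1198.67 kN·m.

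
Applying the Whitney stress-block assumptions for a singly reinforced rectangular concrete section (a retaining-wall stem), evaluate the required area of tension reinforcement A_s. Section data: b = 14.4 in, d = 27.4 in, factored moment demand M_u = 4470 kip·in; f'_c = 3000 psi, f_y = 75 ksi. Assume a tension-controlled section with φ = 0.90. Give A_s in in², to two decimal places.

A_s ≈ 2.69 in²

M_n = M_u/φ = 4470/0.90 = 4966.67 kip·in.
From M_n = 0.85 f'_c a b (d − a/2):
a = d − √(d² − 2M_n/(0.85 f'_c b)) = 27.4 − √(27.4² − 2 × 4966.67/(0.85 × 3 × 14.4)) = 5.486 in.
A_s = 0.85 f'_c a b / f_y = 0.85 × 3 × 5.486 × 14.4 / 75 = 2.686 in².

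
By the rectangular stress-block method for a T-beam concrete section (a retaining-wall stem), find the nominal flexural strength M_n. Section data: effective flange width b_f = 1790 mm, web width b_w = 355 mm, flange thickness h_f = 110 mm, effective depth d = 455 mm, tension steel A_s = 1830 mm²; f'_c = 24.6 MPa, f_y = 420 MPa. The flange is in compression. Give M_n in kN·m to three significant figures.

M_n ≈ 342 kN·m

Tension: T = A_s f_y = 1830 × 420 = 768600 N.
Try a within the flange: a = T/(0.85 f'_c b_f) = 768600/(0.85 × 24.6 × 1790) = 20.53 mm.
Since a = 20.53 ≤ h_f = 110 mm, the stress block lies entirely in the flange; analyse as a rectangular beam of width b_f.
M_n = T(d − a/2) = 768600 × (455 − 10.265) = 341.82 × 10⁶ N·mm.
M_n = 341.82 kN·m.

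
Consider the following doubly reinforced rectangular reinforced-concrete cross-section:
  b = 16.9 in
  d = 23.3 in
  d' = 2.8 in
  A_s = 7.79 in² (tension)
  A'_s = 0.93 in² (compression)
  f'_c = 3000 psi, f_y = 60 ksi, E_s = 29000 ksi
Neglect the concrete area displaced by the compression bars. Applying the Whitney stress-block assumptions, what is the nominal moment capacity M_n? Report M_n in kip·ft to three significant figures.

M_n ≈ 731 kip·ft

Assume both steels yield.
a = (A_s − A'_s) f_y/(0.85 f'_c b) = (7.79 − 0.93) × 60/(0.85 × 3 × 16.9) = 9.551 in.
c = a/β₁ = 9.551/0.85 = 11.236 in; ε'_s = 0.003(c − d')/c = 0.0023 ≥ ε_y = 0.0021, so the compression steel yields.
M_n = (A_s − A'_s) f_y (d − a/2) + A'_s f_y (d − d') = 411.6 × (23.3 − 4.7755) + 55.8 × (23.3 − 2.8) = 7624.7 + 1143.9 = 8768.6 kip·in = 8768.6/12 = 730.72 kip·ft.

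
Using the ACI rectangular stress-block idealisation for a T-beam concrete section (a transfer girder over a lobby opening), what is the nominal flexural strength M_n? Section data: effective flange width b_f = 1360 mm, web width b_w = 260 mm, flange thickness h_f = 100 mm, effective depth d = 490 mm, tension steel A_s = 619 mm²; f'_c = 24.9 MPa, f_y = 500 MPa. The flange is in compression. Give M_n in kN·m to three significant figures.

M_n ≈ 150 kN·m

Tension: T = A_s f_y = 619 × 500 = 309500 N.
Try a within the flange: a = T/(0.85 f'_c b_f) = 309500/(0.85 × 24.9 × 1360) = 10.75 mm.
Since a = 10.75 ≤ h_f = 100 mm, the stress block lies entirely in the flange; analyse as a rectangular beam of width b_f.
M_n = T(d − a/2) = 309500 × (490 − 5.375) = 149.99 × 10⁶ N·mm.
M_n = 149.99 kN·m.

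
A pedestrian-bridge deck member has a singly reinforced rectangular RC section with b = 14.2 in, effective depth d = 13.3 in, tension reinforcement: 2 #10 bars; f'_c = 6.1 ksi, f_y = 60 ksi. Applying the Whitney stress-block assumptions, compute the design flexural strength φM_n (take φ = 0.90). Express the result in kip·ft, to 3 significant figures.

φM_n ≈ 140 kip·ft

A_s = 2 × 1.27 = 2.54 in².
T = A_s f_y = 2.54 × 60 = 152.4 kips.
a = T/(0.85 f'_c b) = 152.4/(0.85 × 6.1 × 14.2) = 2.070 in.
M_n = T(d − a/2) = 152.4 × (13.3 − 1.035) = 1869.2 kip·in = 1869.2/12 = 155.77 kip·ft.
φM_n = 0.90 × 155.77 = 140.19 kip·ft.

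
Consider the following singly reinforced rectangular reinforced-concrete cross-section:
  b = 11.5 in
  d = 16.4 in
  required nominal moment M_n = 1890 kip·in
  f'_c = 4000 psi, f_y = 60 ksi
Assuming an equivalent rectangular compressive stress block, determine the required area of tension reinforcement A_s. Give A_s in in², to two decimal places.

From M_n = 0.85 f'_c a b (d − a/2):
a = d − √(d² − 2M_n/(0.85 f'_c b)) = 16.4 − √(16.4² − 2 × 1890/(0.85 × 4 × 11.5)) = 3.274 in.
A_s = 0.85 f'_c a b / f_y = 0.85 × 4 × 3.274 × 11.5 / 60 = 2.134 in².

A_s ≈ 2.13 in²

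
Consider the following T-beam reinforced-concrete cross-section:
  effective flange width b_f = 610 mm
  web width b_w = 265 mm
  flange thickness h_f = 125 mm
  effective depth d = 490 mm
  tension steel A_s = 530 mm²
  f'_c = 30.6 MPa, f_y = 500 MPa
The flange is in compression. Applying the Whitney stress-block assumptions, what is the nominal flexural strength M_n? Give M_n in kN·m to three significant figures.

M_n ≈ 128 kN·m

Tension: T = A_s f_y = 530 × 500 = 265000 N.
Try a within the flange: a = T/(0.85 f'_c b_f) = 265000/(0.85 × 30.6 × 610) = 16.70 mm.
Since a = 16.70 ≤ h_f = 125 mm, the stress block lies entirely in the flange; analyse as a rectangular beam of width b_f.
M_n = T(d − a/2) = 265000 × (490 − 8.35) = 127.64 × 10⁶ N·mm.
M_n = 127.64 kN·m.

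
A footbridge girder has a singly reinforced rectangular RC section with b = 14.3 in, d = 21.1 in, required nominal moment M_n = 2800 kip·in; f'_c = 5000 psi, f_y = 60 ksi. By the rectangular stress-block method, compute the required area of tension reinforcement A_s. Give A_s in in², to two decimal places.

A_s ≈ 2.34 in²

From M_n = 0.85 f'_c a b (d − a/2):
a = d − √(d² − 2M_n/(0.85 f'_c b)) = 21.1 − √(21.1² − 2 × 2800/(0.85 × 5 × 14.3)) = 2.310 in.
A_s = 0.85 f'_c a b / f_y = 0.85 × 5 × 2.310 × 14.3 / 60 = 2.340 in².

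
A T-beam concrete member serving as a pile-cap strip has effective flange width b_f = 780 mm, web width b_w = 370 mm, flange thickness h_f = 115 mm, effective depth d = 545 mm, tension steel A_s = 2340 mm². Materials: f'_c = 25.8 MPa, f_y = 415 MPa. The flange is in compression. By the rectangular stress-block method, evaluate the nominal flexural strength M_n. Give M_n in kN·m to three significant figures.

Tension: T = A_s f_y = 2340 × 415 = 971100 N.
Try a within the flange: a = T/(0.85 f'_c b_f) = 971100/(0.85 × 25.8 × 780) = 56.77 mm.
Since a = 56.77 ≤ h_f = 115 mm, the stress block lies entirely in the flange; analyse as a rectangular beam of width b_f.
M_n = T(d − a/2) = 971100 × (545 − 28.385) = 501.68 × 10⁶ N·mm.
M_n = 501.68 kN·m.

M_n ≈ 502 kN·m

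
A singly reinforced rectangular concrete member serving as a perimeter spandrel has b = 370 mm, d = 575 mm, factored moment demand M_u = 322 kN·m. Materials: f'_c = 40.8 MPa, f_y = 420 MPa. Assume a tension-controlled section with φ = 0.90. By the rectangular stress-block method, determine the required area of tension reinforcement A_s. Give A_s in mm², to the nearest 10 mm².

M_n = M_u/φ = 322/0.90 = 357.778 kN·m.
With M_n = 0.85 f'_c a b (d − a/2), solve the quadratic for a:
a = d − √(d² − 2M_n/(0.85 f'_c b)) = 575 − √(575² − 2 × 357.778×10⁶/(0.85 × 40.8 × 370)) = 50.73 mm.
A_s = 0.85 f'_c a b / f_y = 0.85 × 40.8 × 50.73 × 370 / 420 = 1549.9 mm².

A_s ≈ 1550 mm²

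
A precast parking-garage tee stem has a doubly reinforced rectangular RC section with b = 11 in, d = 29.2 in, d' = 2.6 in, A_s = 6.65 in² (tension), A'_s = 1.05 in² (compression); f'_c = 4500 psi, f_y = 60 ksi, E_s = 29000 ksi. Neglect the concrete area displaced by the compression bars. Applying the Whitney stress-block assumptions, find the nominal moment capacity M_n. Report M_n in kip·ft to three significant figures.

Assume both steels yield.
a = (A_s − A'_s) f_y/(0.85 f'_c b) = (6.65 − 1.05) × 60/(0.85 × 4.5 × 11) = 7.986 in.
c = a/β₁ = 7.986/0.825 = 9.680 in; ε'_s = 0.003(c − d')/c = 0.0022 ≥ ε_y = 0.0021, so the compression steel yields.
M_n = (A_s − A'_s) f_y (d − a/2) + A'_s f_y (d − d') = 336 × (29.2 − 3.993) + 63 × (29.2 − 2.6) = 8469.6 + 1675.8 = 10145.4 kip·in = 10145.4/12 = 845.45 kip·ft.

M_n ≈ 845 kip·ft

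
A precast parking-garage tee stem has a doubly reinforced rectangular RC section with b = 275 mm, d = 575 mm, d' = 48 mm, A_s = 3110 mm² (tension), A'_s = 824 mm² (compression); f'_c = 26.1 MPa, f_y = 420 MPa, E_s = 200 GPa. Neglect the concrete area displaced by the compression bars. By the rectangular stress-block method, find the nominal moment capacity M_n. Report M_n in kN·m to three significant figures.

Assume both tension and compression steel yield.
Net tension couple steel: A_s − A'_s = 2286 mm².
a = (A_s − A'_s) f_y / (0.85 f'_c b) = 960120/(0.85 × 26.1 × 275) = 157.37 mm.
c = a/β₁ = 157.37/0.85 = 185.14 mm; ε'_s = 0.003(c − d')/c = 0.0022 ≥ f_y/E_s = 0.0021, so compression steel does yield.
M_n = (A_s − A'_s) f_y (d − a/2) + A'_s f_y (d − d') = [960120 × (575 − 78.685) + 346080 × (575 − 48)] × 10⁻⁶ = 476.52 + 182.38 = 658.90 kN·m.

M_n ≈ 659 kN·m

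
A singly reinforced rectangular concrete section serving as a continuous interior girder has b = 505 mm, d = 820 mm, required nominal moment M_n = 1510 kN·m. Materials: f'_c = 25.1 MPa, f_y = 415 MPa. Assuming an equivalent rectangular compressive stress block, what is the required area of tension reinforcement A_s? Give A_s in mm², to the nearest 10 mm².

With M_n = 0.85 f'_c a b (d − a/2), solve the quadratic for a:
a = d − √(d² − 2M_n/(0.85 f'_c b)) = 820 − √(820² − 2 × 1510×10⁶/(0.85 × 25.1 × 505)) = 193.82 mm.
A_s = 0.85 f'_c a b / f_y = 0.85 × 25.1 × 193.82 × 505 / 415 = 5031.9 mm².

A_s ≈ 5030 mm²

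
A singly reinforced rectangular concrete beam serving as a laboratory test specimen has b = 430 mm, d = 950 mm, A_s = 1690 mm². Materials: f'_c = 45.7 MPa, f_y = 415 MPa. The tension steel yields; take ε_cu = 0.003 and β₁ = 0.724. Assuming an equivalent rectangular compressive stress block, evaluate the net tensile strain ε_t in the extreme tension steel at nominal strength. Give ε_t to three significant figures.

ε_t ≈ 0.0461

a = A_s f_y/(0.85 f'_c b) = 41.99 mm.
β₁ = 0.724, so c = a/β₁ = 41.99/0.724 = 58.00 mm.
From the linear strain diagram with ε_cu = 0.003: ε_t = 0.003 (d − c)/c = 0.003 × (950 − 58.00)/58.00 = 0.0461.
Since ε_t ≥ 0.005, the section is tension-controlled.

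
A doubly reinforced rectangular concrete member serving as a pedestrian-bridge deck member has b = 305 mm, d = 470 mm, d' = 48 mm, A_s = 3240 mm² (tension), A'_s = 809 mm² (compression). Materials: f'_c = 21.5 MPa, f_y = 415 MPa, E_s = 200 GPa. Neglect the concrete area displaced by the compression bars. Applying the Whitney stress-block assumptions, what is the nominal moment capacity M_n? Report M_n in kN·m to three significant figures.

M_n ≈ 525 kN·m

Assume both tension and compression steel yield.
Net tension couple steel: A_s − A'_s = 2431 mm².
a = (A_s − A'_s) f_y / (0.85 f'_c b) = 1008865/(0.85 × 21.5 × 305) = 181.00 mm.
c = a/β₁ = 181.00/0.85 = 212.94 mm; ε'_s = 0.003(c − d')/c = 0.0023 ≥ f_y/E_s = 0.0021, so compression steel does yield.
M_n = (A_s − A'_s) f_y (d − a/2) + A'_s f_y (d − d') = [1008865 × (470 − 90.5) + 335735 × (470 − 48)] × 10⁻⁶ = 382.86 + 141.68 = 524.54 kN·m.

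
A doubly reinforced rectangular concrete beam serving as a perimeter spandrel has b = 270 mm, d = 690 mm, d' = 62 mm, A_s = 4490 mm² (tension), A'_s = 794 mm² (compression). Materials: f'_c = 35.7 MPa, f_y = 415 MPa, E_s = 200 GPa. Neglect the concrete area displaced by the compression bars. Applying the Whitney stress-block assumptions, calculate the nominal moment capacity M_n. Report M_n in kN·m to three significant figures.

M_n ≈ 1120 kN·m

Assume both tension and compression steel yield.
Net tension couple steel: A_s − A'_s = 3696 mm².
a = (A_s − A'_s) f_y / (0.85 f'_c b) = 1533840/(0.85 × 35.7 × 270) = 187.21 mm.
c = a/β₁ = 187.21/0.795 = 235.48 mm; ε'_s = 0.003(c − d')/c = 0.0022 ≥ f_y/E_s = 0.0021, so compression steel does yield.
M_n = (A_s − A'_s) f_y (d − a/2) + A'_s f_y (d − d') = [1533840 × (690 − 93.605) + 329510 × (690 − 62)] × 10⁻⁶ = 914.77 + 206.93 = 1121.70 kN·m.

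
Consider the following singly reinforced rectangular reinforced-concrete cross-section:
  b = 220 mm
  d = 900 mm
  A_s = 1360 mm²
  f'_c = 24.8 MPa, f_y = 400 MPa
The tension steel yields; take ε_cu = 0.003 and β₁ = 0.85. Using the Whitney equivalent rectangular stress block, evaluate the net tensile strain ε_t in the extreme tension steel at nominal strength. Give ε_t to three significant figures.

a = A_s f_y/(0.85 f'_c b) = 117.30 mm.
β₁ = 0.85, so c = a/β₁ = 117.30/0.85 = 138.00 mm.
From the linear strain diagram with ε_cu = 0.003: ε_t = 0.003 (d − c)/c = 0.003 × (900 − 138.00)/138.00 = 0.0166.
Since ε_t ≥ 0.005, the section is tension-controlled.

ε_t ≈ 0.0166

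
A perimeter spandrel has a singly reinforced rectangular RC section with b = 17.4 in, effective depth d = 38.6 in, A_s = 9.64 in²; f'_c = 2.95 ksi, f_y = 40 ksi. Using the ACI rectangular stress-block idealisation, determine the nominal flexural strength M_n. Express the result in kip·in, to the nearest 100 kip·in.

M_n ≈ 13200 kip·in

T = A_s f_y = 9.64 × 40 = 385.6 kips.
a = T/(0.85 f'_c b) = 385.6/(0.85 × 2.95 × 17.4) = 8.838 in.
M_n = T(d − a/2) = 385.6 × (38.6 − 4.419) = 13180.2 kip·in.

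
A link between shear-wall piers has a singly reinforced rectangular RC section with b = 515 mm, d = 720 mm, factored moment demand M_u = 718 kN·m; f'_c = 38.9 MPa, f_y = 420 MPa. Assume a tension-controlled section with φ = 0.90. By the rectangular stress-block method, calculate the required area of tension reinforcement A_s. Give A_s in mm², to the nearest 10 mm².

A_s ≈ 2770 mm²

M_n = M_u/φ = 718/0.90 = 797.778 kN·m.
With M_n = 0.85 f'_c a b (d − a/2), solve the quadratic for a:
a = d − √(d² − 2M_n/(0.85 f'_c b)) = 720 − √(720² − 2 × 797.778×10⁶/(0.85 × 38.9 × 515)) = 68.31 mm.
A_s = 0.85 f'_c a b / f_y = 0.85 × 38.9 × 68.31 × 515 / 420 = 2769.6 mm².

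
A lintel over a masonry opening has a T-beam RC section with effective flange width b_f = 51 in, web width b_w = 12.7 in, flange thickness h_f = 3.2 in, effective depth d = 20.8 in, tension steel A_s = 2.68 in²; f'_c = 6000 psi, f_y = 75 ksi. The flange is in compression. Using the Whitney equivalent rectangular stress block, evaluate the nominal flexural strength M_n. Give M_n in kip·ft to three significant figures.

Tension: T = A_s f_y = 2.68 × 75 = 201 kips.
Try a within the flange: a = T/(0.85 f'_c b_f) = 201/(0.85 × 6 × 51) = 0.773 in.
Since a = 0.773 ≤ h_f = 3.2 in, the stress block lies entirely in the flange; analyse as a rectangular beam of width b_f.
M_n = T(d − a/2) = 201 × (20.8 − 0.3865) = 4103.1 kip·in.
M_n = 4103.1/12 = 341.93 kip·ft.

M_n ≈ 342 kip·ft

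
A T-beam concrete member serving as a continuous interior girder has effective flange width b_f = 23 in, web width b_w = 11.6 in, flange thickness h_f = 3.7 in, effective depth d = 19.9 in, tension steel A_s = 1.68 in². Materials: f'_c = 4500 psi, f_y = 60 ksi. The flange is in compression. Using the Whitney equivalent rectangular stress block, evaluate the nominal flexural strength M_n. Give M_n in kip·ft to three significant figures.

Tension: T = A_s f_y = 1.68 × 60 = 100.8 kips.
Try a within the flange: a = T/(0.85 f'_c b_f) = 100.8/(0.85 × 4.5 × 23) = 1.146 in.
Since a = 1.146 ≤ h_f = 3.7 in, the stress block lies entirely in the flange; analyse as a rectangular beam of width b_f.
M_n = T(d − a/2) = 100.8 × (19.9 − 0.573) = 1948.2 kip·in.
M_n = 1948.2/12 = 162.35 kip·ft.

M_n ≈ 162 kip·ft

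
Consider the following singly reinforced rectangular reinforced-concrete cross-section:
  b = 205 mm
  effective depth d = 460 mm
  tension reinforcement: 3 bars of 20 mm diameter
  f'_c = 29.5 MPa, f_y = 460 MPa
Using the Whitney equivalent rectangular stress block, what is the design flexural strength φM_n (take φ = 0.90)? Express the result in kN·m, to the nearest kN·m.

φM_n ≈ 163 kN·m

A_s = 3 × 314 = 942 mm².
T = A_s f_y = 942 × 460 = 433320 N = 433.32 kN.
From C = T: a = T/(0.85 f'_c b) = 433320/(0.85 × 29.5 × 205) = 84.30 mm.
M_n = T(d − a/2) = 433.32 kN × (460 − 42.15) mm = 181.06 kN·m.
φM_n = 0.90 × 181.06 = 162.95 kN·m.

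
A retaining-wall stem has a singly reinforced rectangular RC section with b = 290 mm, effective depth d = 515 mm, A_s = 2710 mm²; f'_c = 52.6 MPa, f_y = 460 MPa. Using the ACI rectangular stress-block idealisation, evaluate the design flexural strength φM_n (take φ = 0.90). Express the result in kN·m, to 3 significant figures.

T = A_s f_y = 2710 × 460 = 1246600 N = 1246.6 kN.
From C = T: a = T/(0.85 f'_c b) = 1246600/(0.85 × 52.6 × 290) = 96.14 mm.
M_n = T(d − a/2) = 1246.6 kN × (515 − 48.07) mm = 582.07 kN·m.
φM_n = 0.90 × 582.07 = 523.86 kN·m.

φM_n ≈ 524 kN·m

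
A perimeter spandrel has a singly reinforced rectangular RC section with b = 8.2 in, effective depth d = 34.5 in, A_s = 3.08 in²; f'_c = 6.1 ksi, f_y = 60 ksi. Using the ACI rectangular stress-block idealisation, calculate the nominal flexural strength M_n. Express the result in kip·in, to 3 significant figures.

M_n ≈ 5970 kip·in

T = A_s f_y = 3.08 × 60 = 184.8 kips.
a = T/(0.85 f'_c b) = 184.8/(0.85 × 6.1 × 8.2) = 4.346 in.
M_n = T(d − a/2) = 184.8 × (34.5 − 2.173) = 5974.0 kip·in.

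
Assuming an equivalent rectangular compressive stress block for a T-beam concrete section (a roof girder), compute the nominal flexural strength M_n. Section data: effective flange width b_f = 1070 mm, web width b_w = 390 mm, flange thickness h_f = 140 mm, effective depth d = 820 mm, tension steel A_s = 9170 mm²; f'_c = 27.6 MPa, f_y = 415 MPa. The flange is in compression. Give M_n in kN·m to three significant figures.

Tension: T = A_s f_y = 9170 × 415 = 3805550 N.
Try a within the flange: a = T/(0.85 f'_c b_f) = 3805550/(0.85 × 27.6 × 1070) = 151.60 mm.
a = 151.60 > h_f = 140 mm: the block extends into the web. Split into flange-overhang and web parts.
C_f = 0.85 f'_c (b_f − b_w) h_f = 0.85 × 27.6 × (1070 − 390) × 140 = 2233392 N.
Remaining web compression depth: a_w = (T − C_f)/(0.85 f'_c b_w) = (3805550 − 2233392)/(0.85 × 27.6 × 390) = 171.83 mm.
M_n = C_f(d − h_f/2) + (T − C_f)(d − a_w/2) = 2233392 × (820 − 70) + 1572158 × (820 − 85.915) = 1675.04 + 1154.10 = 2829.14 × 10⁶ N·mm.
M_n = 2829.14 kN·m.

M_n ≈ 2830 kN·m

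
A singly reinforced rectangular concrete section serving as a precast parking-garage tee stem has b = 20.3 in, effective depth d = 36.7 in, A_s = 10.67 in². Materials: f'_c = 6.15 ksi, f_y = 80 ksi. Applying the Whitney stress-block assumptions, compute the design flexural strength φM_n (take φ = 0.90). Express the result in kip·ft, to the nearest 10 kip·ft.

φM_n ≈ 2090 kip·ft

T = A_s f_y = 10.67 × 80 = 853.6 kips.
a = T/(0.85 f'_c b) = 853.6/(0.85 × 6.15 × 20.3) = 8.044 in.
M_n = T(d − a/2) = 853.6 × (36.7 − 4.022) = 27893.9 kip·in = 27893.9/12 = 2324.49 kip·ft.
φM_n = 0.90 × 2324.49 = 2092.04 kip·ft.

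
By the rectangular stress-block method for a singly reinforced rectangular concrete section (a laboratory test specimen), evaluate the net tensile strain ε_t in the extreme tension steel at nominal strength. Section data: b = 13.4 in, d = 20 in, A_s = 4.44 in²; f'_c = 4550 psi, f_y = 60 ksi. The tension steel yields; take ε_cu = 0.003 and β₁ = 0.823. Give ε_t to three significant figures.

a = A_s f_y/(0.85 f'_c b) = 5.140 in.
β₁ = 0.823, so c = a/β₁ = 5.140/0.823 = 6.245 in.
From the linear strain diagram with ε_cu = 0.003: ε_t = 0.003 (d − c)/c = 0.003 × (20 − 6.245)/6.245 = 0.00661.
Since ε_t ≥ 0.005, the section is tension-controlled.

ε_t ≈ 0.00661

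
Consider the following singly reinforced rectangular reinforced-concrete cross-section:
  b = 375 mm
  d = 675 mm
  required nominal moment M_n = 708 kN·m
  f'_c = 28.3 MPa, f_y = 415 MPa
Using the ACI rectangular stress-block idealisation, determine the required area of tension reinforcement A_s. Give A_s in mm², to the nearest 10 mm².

A_s ≈ 2790 mm²

With M_n = 0.85 f'_c a b (d − a/2), solve the quadratic for a:
a = d − √(d² − 2M_n/(0.85 f'_c b)) = 675 − √(675² − 2 × 708×10⁶/(0.85 × 28.3 × 375)) = 128.51 mm.
A_s = 0.85 f'_c a b / f_y = 0.85 × 28.3 × 128.51 × 375 / 415 = 2793.4 mm².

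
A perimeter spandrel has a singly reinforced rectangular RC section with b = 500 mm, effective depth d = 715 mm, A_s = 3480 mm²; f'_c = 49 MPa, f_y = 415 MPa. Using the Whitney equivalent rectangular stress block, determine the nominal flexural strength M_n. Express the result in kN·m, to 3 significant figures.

M_n ≈ 983 kN·m

T = A_s f_y = 3480 × 415 = 1444200 N = 1444.2 kN.
From C = T: a = T/(0.85 f'_c b) = 1444200/(0.85 × 49 × 500) = 69.35 mm.
M_n = T(d − a/2) = 1444.2 kN × (715 − 34.675) mm = 982.53 kN·m.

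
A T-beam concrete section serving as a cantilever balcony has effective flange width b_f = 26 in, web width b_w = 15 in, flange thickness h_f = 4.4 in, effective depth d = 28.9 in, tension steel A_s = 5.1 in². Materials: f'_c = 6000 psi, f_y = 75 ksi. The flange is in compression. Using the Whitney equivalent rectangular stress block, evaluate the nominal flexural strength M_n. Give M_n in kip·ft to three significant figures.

M_n ≈ 875 kip·ft

Tension: T = A_s f_y = 5.1 × 75 = 382.5 kips.
Try a within the flange: a = T/(0.85 f'_c b_f) = 382.5/(0.85 × 6 × 26) = 2.885 in.
Since a = 2.885 ≤ h_f = 4.4 in, the stress block lies entirely in the flange; analyse as a rectangular beam of width b_f.
M_n = T(d − a/2) = 382.5 × (28.9 − 1.4425) = 10502.5 kip·in.
M_n = 10502.5/12 = 875.21 kip·ft.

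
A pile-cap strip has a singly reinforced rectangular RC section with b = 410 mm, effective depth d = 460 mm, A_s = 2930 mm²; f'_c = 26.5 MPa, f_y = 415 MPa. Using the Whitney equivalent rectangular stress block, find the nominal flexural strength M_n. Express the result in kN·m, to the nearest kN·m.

M_n ≈ 479 kN·m

T = A_s f_y = 2930 × 415 = 1215950 N = 1215.95 kN.
From C = T: a = T/(0.85 f'_c b) = 1215950/(0.85 × 26.5 × 410) = 131.66 mm.
M_n = T(d − a/2) = 1215.95 kN × (460 − 65.83) mm = 479.29 kN·m.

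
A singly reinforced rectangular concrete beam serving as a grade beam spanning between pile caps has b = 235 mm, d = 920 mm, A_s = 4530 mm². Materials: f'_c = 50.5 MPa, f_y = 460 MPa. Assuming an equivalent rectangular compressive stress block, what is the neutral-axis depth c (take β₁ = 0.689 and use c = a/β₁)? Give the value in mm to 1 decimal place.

T = A_s f_y = 4530 × 460 = 2083800 N = 2083.8 kN.
Setting C = 0.85 f'_c a b equal to T: a = 2083800/(0.85 × 50.5 × 235) = 206.575 mm.
With β₁ = 0.689, c = a/β₁ = 206.575/0.689 = 299.8 mm.

c ≈ 299.8 mm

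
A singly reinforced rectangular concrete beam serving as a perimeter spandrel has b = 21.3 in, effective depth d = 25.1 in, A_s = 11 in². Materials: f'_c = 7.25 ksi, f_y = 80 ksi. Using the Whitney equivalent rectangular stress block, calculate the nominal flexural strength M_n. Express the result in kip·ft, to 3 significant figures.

T = A_s f_y = 11 × 80 = 880 kips.
a = T/(0.85 f'_c b) = 880/(0.85 × 7.25 × 21.3) = 6.704 in.
M_n = T(d − a/2) = 880 × (25.1 − 3.352) = 19138.2 kip·in = 19138.2/12 = 1594.85 kip·ft.

M_n ≈ 1590 kip·ft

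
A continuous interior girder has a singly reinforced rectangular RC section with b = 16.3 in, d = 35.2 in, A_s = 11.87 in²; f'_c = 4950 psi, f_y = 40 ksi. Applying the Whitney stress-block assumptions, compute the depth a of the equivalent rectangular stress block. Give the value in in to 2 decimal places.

T = A_s f_y = 11.87 × 40 = 474.8 kips.
a = T/(0.85 f'_c b) = 474.8/(0.85 × 4.95 × 16.3) = 6.92 in.

a ≈ 6.92 in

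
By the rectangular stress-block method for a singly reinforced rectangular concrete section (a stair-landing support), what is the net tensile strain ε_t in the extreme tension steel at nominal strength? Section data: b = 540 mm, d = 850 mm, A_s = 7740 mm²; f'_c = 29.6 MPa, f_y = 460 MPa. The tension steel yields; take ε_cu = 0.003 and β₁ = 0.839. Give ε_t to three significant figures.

ε_t ≈ 0.00516

a = A_s f_y/(0.85 f'_c b) = 262.06 mm.
β₁ = 0.839, so c = a/β₁ = 262.06/0.839 = 312.35 mm.
From the linear strain diagram with ε_cu = 0.003: ε_t = 0.003 (d − c)/c = 0.003 × (850 − 312.35)/312.35 = 0.00516.
Since ε_t ≥ 0.005, the section is tension-controlled.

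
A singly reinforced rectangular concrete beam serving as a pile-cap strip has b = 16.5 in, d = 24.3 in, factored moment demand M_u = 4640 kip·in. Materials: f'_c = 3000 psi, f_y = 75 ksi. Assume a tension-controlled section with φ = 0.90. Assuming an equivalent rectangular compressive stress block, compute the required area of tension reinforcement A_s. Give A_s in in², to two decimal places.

A_s ≈ 3.21 in²

M_n = M_u/φ = 4640/0.90 = 5155.56 kip·in.
From M_n = 0.85 f'_c a b (d − a/2):
a = d − √(d² − 2M_n/(0.85 f'_c b)) = 24.3 − √(24.3² − 2 × 5155.56/(0.85 × 3 × 16.5)) = 5.714 in.
A_s = 0.85 f'_c a b / f_y = 0.85 × 3 × 5.714 × 16.5 / 75 = 3.206 in².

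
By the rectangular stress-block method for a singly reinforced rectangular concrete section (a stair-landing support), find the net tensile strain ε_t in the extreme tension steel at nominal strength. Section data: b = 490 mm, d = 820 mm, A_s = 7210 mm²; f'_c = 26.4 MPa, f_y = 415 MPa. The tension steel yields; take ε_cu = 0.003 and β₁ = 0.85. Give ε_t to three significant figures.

a = A_s f_y/(0.85 f'_c b) = 272.12 mm.
β₁ = 0.85, so c = a/β₁ = 272.12/0.85 = 320.14 mm.
From the linear strain diagram with ε_cu = 0.003: ε_t = 0.003 (d − c)/c = 0.003 × (820 − 320.14)/320.14 = 0.00468.
ε_t is between 0.004 and 0.005 — transition zone.

ε_t ≈ 0.00468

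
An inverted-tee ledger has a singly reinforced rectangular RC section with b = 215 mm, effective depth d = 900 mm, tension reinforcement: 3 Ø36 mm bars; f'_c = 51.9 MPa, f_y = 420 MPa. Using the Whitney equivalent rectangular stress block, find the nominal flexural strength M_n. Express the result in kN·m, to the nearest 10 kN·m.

M_n ≈ 1070 kN·m

A_s = 3 × 1018 = 3054 mm².
T = A_s f_y = 3054 × 420 = 1282680 N = 1282.68 kN.
From C = T: a = T/(0.85 f'_c b) = 1282680/(0.85 × 51.9 × 215) = 135.24 mm.
M_n = T(d − a/2) = 1282.68 kN × (900 − 67.62) mm = 1067.68 kN·m.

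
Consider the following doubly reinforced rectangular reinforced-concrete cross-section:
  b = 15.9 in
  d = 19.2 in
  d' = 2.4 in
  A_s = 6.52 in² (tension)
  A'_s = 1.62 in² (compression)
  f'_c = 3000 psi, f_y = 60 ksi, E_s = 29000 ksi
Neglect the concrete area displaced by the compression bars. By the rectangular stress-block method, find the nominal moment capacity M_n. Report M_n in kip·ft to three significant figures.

M_n ≈ 518 kip·ft

Assume both steels yield.
a = (A_s − A'_s) f_y/(0.85 f'_c b) = (6.52 − 1.62) × 60/(0.85 × 3 × 15.9) = 7.251 in.
c = a/β₁ = 7.251/0.85 = 8.531 in; ε'_s = 0.003(c − d')/c = 0.0022 ≥ ε_y = 0.0021, so the compression steel yields.
M_n = (A_s − A'_s) f_y (d − a/2) + A'_s f_y (d − d') = 294 × (19.2 − 3.6255) + 97.2 × (19.2 − 2.4) = 4578.9 + 1633.0 = 6211.9 kip·in = 6211.9/12 = 517.66 kip·ft.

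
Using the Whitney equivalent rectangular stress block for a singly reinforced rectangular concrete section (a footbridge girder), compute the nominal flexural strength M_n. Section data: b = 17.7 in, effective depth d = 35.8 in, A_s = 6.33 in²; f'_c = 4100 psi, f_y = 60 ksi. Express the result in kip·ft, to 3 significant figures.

T = A_s f_y = 6.33 × 60 = 379.8 kips.
a = T/(0.85 f'_c b) = 379.8/(0.85 × 4.1 × 17.7) = 6.157 in.
M_n = T(d − a/2) = 379.8 × (35.8 − 3.0785) = 12427.6 kip·in = 12427.6/12 = 1035.63 kip·ft.

M_n ≈ 1040 kip·ft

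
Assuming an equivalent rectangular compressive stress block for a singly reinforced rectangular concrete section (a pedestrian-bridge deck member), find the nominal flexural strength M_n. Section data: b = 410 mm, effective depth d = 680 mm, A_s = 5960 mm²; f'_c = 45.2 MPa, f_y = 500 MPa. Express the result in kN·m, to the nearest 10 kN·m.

M_n ≈ 1740 kN·m

T = A_s f_y = 5960 × 500 = 2980000 N = 2980 kN.
From C = T: a = T/(0.85 f'_c b) = 2980000/(0.85 × 45.2 × 410) = 189.18 mm.
M_n = T(d − a/2) = 2980 kN × (680 − 94.59) mm = 1744.52 kN·m.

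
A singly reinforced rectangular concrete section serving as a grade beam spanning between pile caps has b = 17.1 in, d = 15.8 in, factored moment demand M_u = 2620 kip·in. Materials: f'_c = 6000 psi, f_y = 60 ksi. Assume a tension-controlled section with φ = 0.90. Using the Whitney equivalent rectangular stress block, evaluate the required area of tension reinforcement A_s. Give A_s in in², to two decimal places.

M_n = M_u/φ = 2620/0.90 = 2911.11 kip·in.
From M_n = 0.85 f'_c a b (d − a/2):
a = d − √(d² − 2M_n/(0.85 f'_c b)) = 15.8 − √(15.8² − 2 × 2911.11/(0.85 × 6 × 17.1)) = 2.277 in.
A_s = 0.85 f'_c a b / f_y = 0.85 × 6 × 2.277 × 17.1 / 60 = 3.310 in².

A_s ≈ 3.31 in²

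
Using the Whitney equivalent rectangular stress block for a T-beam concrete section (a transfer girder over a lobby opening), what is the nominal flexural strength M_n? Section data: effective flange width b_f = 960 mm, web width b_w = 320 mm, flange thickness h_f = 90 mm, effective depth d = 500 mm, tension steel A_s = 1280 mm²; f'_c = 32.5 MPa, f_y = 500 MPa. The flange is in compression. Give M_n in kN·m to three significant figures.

M_n ≈ 312 kN·m

Tension: T = A_s f_y = 1280 × 500 = 640000 N.
Try a within the flange: a = T/(0.85 f'_c b_f) = 640000/(0.85 × 32.5 × 960) = 24.13 mm.
Since a = 24.13 ≤ h_f = 90 mm, the stress block lies entirely in the flange; analyse as a rectangular beam of width b_f.
M_n = T(d − a/2) = 640000 × (500 − 12.065) = 312.28 × 10⁶ N·mm.
M_n = 312.28 kN·m.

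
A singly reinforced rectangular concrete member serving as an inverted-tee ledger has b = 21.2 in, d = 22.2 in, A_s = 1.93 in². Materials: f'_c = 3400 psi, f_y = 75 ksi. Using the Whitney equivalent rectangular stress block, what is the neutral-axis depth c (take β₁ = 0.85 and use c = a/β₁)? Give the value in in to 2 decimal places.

c ≈ 2.78 in

T = A_s f_y = 1.93 × 75 = 144.75 kips.
a = T/(0.85 f'_c b) = 144.75/(0.85 × 3.4 × 21.2) = 2.3626 in.
With β₁ = 0.85, c = a/β₁ = 2.3626/0.85 = 2.78 in.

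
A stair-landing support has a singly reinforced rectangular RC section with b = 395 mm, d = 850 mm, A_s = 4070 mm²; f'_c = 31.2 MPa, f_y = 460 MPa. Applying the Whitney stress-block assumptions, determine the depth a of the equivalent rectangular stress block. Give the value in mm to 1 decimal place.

T = A_s f_y = 4070 × 460 = 1872200 N = 1872.2 kN.
Setting C = 0.85 f'_c a b equal to T: a = 1872200/(0.85 × 31.2 × 395) = 178.7 mm.

a ≈ 178.7 mm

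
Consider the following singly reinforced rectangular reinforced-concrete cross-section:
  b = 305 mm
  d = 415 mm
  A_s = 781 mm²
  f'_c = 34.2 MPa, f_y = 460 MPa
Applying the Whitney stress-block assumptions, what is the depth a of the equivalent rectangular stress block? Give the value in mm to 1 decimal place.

a ≈ 40.5 mm

T = A_s f_y = 781 × 460 = 359260 N = 359.26 kN.
Setting C = 0.85 f'_c a b equal to T: a = 359260/(0.85 × 34.2 × 305) = 40.5 mm.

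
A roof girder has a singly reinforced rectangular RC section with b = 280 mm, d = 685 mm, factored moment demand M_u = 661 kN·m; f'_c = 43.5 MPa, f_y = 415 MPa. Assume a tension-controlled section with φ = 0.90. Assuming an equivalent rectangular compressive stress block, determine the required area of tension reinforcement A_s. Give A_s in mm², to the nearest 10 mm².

M_n = M_u/φ = 661/0.90 = 734.444 kN·m.
With M_n = 0.85 f'_c a b (d − a/2), solve the quadratic for a:
a = d − √(d² − 2M_n/(0.85 f'_c b)) = 685 − √(685² − 2 × 734.444×10⁶/(0.85 × 43.5 × 280)) = 112.86 mm.
A_s = 0.85 f'_c a b / f_y = 0.85 × 43.5 × 112.86 × 280 / 415 = 2815.5 mm².

A_s ≈ 2820 mm²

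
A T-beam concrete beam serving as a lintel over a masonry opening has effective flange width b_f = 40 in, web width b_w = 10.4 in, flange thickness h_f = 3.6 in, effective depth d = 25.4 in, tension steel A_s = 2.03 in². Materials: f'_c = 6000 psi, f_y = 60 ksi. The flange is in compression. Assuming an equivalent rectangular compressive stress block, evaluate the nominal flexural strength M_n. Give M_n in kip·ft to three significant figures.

M_n ≈ 255 kip·ft

Tension: T = A_s f_y = 2.03 × 60 = 121.8 kips.
Try a within the flange: a = T/(0.85 f'_c b_f) = 121.8/(0.85 × 6 × 40) = 0.597 in.
Since a = 0.597 ≤ h_f = 3.6 in, the stress block lies entirely in the flange; analyse as a rectangular beam of width b_f.
M_n = T(d − a/2) = 121.8 × (25.4 − 0.2985) = 3057.4 kip·in.
M_n = 3057.4/12 = 254.78 kip·ft.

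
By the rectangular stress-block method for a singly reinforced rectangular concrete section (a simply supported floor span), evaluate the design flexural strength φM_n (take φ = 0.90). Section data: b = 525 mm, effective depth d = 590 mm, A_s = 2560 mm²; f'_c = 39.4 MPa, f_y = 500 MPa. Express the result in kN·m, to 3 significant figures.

φM_n ≈ 638 kN·m

T = A_s f_y = 2560 × 500 = 1280000 N = 1280 kN.
From C = T: a = T/(0.85 f'_c b) = 1280000/(0.85 × 39.4 × 525) = 72.80 mm.
M_n = T(d − a/2) = 1280 kN × (590 − 36.4) mm = 708.61 kN·m.
φM_n = 0.90 × 708.61 = 637.75 kN·m.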